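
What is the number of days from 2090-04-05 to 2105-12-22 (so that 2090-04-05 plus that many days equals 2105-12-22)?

Apr 5, 2090 → Apr 5, 2091: 365 days.
Apr 5, 2091 → Apr 5, 2092: 366 days (Feb 29, 2092 is in that span).
Apr 5, 2092 → Apr 5, 2093: 365 days.
Apr 5, 2093 → Apr 5, 2094: 365 days.
Apr 5, 2094 → Apr 5, 2095: 365 days.
Apr 5, 2095 → Apr 5, 2096: 366 days (Feb 29, 2096 is in that span).
Apr 5, 2096 → Apr 5, 2097: 365 days.
Apr 5, 2097 → Apr 5, 2098: 365 days.
Apr 5, 2098 → Apr 5, 2099: 365 days.
Apr 5, 2099 → Apr 5, 2100: 365 days.
Apr 5, 2100 → Apr 5, 2101: 365 days.
Apr 5, 2101 → Apr 5, 2102: 365 days.
Apr 5, 2102 → Apr 5, 2103: 365 days.
Apr 5, 2103 → Apr 5, 2104: 366 days (Feb 29, 2104 is in that span).
Apr 5, 2104 → Apr 5, 2105: 365 days.
Apr 5, 2105 → May 5, 2105: 30 days (April has 30).
May 5, 2105 → Jun 5, 2105: 31 days (May has 31).
Jun 5, 2105 → Jul 5, 2105: 30 days (June has 30).
Jul 5, 2105 → Aug 5, 2105: 31 days (July has 31).
Aug 5, 2105 → Sep 5, 2105: 31 days (August has 31).
Sep 5, 2105 → Oct 5, 2105: 30 days (September has 30).
Oct 5, 2105 → Nov 5, 2105: 31 days (October has 31).
Nov 5, 2105 → Dec 5, 2105: 30 days (November has 30).
Dec 5, 2105 → Dec 22, 2105: 17 days.
Total: 5739 days.

5739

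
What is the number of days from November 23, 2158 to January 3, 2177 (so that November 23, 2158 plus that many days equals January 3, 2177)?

6616

Nov 23, 2158 → Nov 23, 2159: 365 days.
Nov 23, 2159 → Nov 23, 2160: 366 days (Feb 29, 2160 is in that span).
Nov 23, 2160 → Nov 23, 2161: 365 days.
Nov 23, 2161 → Nov 23, 2162: 365 days.
Nov 23, 2162 → Nov 23, 2163: 365 days.
Nov 23, 2163 → Nov 23, 2164: 366 days (Feb 29, 2164 is in that span).
Nov 23, 2164 → Nov 23, 2165: 365 days.
Nov 23, 2165 → Nov 23, 2166: 365 days.
Nov 23, 2166 → Nov 23, 2167: 365 days.
Nov 23, 2167 → Nov 23, 2168: 366 days (Feb 29, 2168 is in that span).
Nov 23, 2168 → Nov 23, 2169: 365 days.
Nov 23, 2169 → Nov 23, 2170: 365 days.
Nov 23, 2170 → Nov 23, 2171: 365 days.
Nov 23, 2171 → Nov 23, 2172: 366 days (Feb 29, 2172 is in that span).
Nov 23, 2172 → Nov 23, 2173: 365 days.
Nov 23, 2173 → Nov 23, 2174: 365 days.
Nov 23, 2174 → Nov 23, 2175: 365 days.
Nov 23, 2175 → Nov 23, 2176: 366 days (Feb 29, 2176 is in that span).
Nov 23, 2176 → Dec 23, 2176: 30 days (November has 30).
Dec 23, 2176 → Jan 3, 2177: 11 days.
Total: 6616 days.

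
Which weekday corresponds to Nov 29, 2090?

Wednesday

January 1, 2090 is a Sunday.
Jan 1, 2090 → Feb 1, 2090: 31 days (January has 31).
Feb 1, 2090 → Mar 1, 2090: 28 days (February has 28).
Mar 1, 2090 → Apr 1, 2090: 31 days (March has 31).
Apr 1, 2090 → May 1, 2090: 30 days (April has 30).
May 1, 2090 → Jun 1, 2090: 31 days (May has 31).
Jun 1, 2090 → Jul 1, 2090: 30 days (June has 30).
Jul 1, 2090 → Aug 1, 2090: 31 days (July has 31).
Aug 1, 2090 → Sep 1, 2090: 31 days (August has 31).
Sep 1, 2090 → Oct 1, 2090: 30 days (September has 30).
Oct 1, 2090 → Nov 1, 2090: 31 days (October has 31).
Nov 1, 2090 → Nov 29, 2090: 28 days.
Total: 332 days.
332 mod 7 = 3, so Sunday + 3 = Wednesday.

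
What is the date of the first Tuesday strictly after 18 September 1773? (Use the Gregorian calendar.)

Sep 18, 1773 is a Saturday.
From Saturday to the next Tuesday is 3 days.
Sep 18, 1773 + 3 = Sep 21, 1773.

September 21, 1773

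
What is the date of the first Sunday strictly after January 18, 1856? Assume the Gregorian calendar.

Jan 18, 1856 is a Friday.
From Friday to the next Sunday is 2 days.
Jan 18, 1856 + 2 = Jan 20, 1856.

January 20, 1856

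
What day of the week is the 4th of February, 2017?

Doomsday rule: the anchor day for the 2000s is Tuesday. For year 17: 17÷12 = 1 r 5, and 5÷4 = 1, so 1+5+1 = 7.
Tuesday + 7 ≡ Tuesday — that's 2017's doomsday.
In February the doomsday date is Feb 28 (2017 is not a leap year).
Feb 4 is 24 days before Feb 28; 24 mod 7 = 3, so Tuesday − 3 = Saturday.

Saturday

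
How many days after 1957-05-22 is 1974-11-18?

6389

May 22, 1957 → May 22, 1958: 365 days.
May 22, 1958 → May 22, 1959: 365 days.
May 22, 1959 → May 22, 1960: 366 days (Feb 29, 1960 is in that span).
May 22, 1960 → May 22, 1961: 365 days.
May 22, 1961 → May 22, 1962: 365 days.
May 22, 1962 → May 22, 1963: 365 days.
May 22, 1963 → May 22, 1964: 366 days (Feb 29, 1964 is in that span).
May 22, 1964 → May 22, 1965: 365 days.
May 22, 1965 → May 22, 1966: 365 days.
May 22, 1966 → May 22, 1967: 365 days.
May 22, 1967 → May 22, 1968: 366 days (Feb 29, 1968 is in that span).
May 22, 1968 → May 22, 1969: 365 days.
May 22, 1969 → May 22, 1970: 365 days.
May 22, 1970 → May 22, 1971: 365 days.
May 22, 1971 → May 22, 1972: 366 days (Feb 29, 1972 is in that span).
May 22, 1972 → May 22, 1973: 365 days.
May 22, 1973 → May 22, 1974: 365 days.
May 22, 1974 → Jun 22, 1974: 31 days (May has 31).
Jun 22, 1974 → Jul 22, 1974: 30 days (June has 30).
Jul 22, 1974 → Aug 22, 1974: 31 days (July has 31).
Aug 22, 1974 → Sep 22, 1974: 31 days (August has 31).
Sep 22, 1974 → Oct 22, 1974: 30 days (September has 30).
Oct 22, 1974 → Nov 18, 1974: 27 days.
Total: 6389 days.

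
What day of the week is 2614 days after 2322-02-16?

Sunday

First find the weekday of Feb 16, 2322. Doomsday rule: the anchor day for the 2300s is Wednesday. For year 22: 22÷12 = 1 r 10, and 10÷4 = 2, so 1+10+2 = 13.
Wednesday + 13 ≡ Tuesday — that's 2322's doomsday.
In February the doomsday date is Feb 28 (2322 is not a leap year).
Feb 16 is 12 days before Feb 28; 12 mod 7 = 5, so Tuesday − 5 = Thursday.
2614 mod 7 = 3, so 2614 days after a Thursday is Thursday + 3 = Sunday.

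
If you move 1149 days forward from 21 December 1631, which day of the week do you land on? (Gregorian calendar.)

Monday

First find the weekday of Dec 21, 1631. Doomsday rule: the anchor day for the 1600s is Tuesday. For year 31: 31÷12 = 2 r 7, and 7÷4 = 1, so 2+7+1 = 10.
Tuesday + 10 ≡ Friday — that's 1631's doomsday.
In December the doomsday date is Dec 12.
Dec 21 is 9 days after Dec 12; 9 mod 7 = 2, so Friday + 2 = Sunday.
1149 mod 7 = 1, so 1149 days after a Sunday is Sunday + 1 = Monday.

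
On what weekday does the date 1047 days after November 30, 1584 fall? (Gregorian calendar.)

Tuesday

First find the weekday of Nov 30, 1584. Doomsday rule: the anchor day for the 1500s is Wednesday. For year 84: 84÷12 = 7 r 0, and 0÷4 = 0, so 7+0+0 = 7.
Wednesday + 7 ≡ Wednesday — that's 1584's doomsday.
In November the doomsday date is Nov 7.
Nov 30 is 23 days after Nov 7; 23 mod 7 = 2, so Wednesday + 2 = Friday.
1047 mod 7 = 4, so 1047 days after a Friday is Friday + 4 = Tuesday.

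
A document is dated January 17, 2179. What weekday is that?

Doomsday rule: the anchor day for the 2100s is Sunday. For year 79: 79÷12 = 6 r 7, and 7÷4 = 1, so 6+7+1 = 14.
Sunday + 14 ≡ Sunday — that's 2179's doomsday.
In January the doomsday date is Jan 3 (2179 is not a leap year).
Jan 17 is 14 days after Jan 3; 14 mod 7 = 0, so Sunday + 0 = Sunday.

Sunday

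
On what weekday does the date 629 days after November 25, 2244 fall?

Nov 25, 2244 is a Monday.
629 mod 7 = 6, so 629 days after a Monday is Monday + 6 = Sunday.

Sunday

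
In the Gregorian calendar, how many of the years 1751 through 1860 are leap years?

27

Multiples of 4 in [1751,1860]: 28.
Of those, multiples of 100: 1 (not leap unless ÷400).
Multiples of 400: 0.
Leap years = 28 − 1 + 0 = 27.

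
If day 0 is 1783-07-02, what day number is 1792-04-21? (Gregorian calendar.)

Jul 2, 1783 → Jul 2, 1784: 366 days (Feb 29, 1784 is in that span).
Jul 2, 1784 → Jul 2, 1785: 365 days.
Jul 2, 1785 → Jul 2, 1786: 365 days.
Jul 2, 1786 → Jul 2, 1787: 365 days.
Jul 2, 1787 → Jul 2, 1788: 366 days (Feb 29, 1788 is in that span).
Jul 2, 1788 → Jul 2, 1789: 365 days.
Jul 2, 1789 → Jul 2, 1790: 365 days.
Jul 2, 1790 → Jul 2, 1791: 365 days.
Jul 2, 1791 → Aug 2, 1791: 31 days (July has 31).
Aug 2, 1791 → Sep 2, 1791: 31 days (August has 31).
Sep 2, 1791 → Oct 2, 1791: 30 days (September has 30).
Oct 2, 1791 → Nov 2, 1791: 31 days (October has 31).
Nov 2, 1791 → Dec 2, 1791: 30 days (November has 30).
Dec 2, 1791 → Jan 2, 1792: 31 days (December has 31).
Jan 2, 1792 → Feb 2, 1792: 31 days (January has 31).
Feb 2, 1792 → Mar 2, 1792: 29 days (February has 29).
Mar 2, 1792 → Apr 2, 1792: 31 days (March has 31).
Apr 2, 1792 → Apr 21, 1792: 19 days.
Total: 3216 days.

3216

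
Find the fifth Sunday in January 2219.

January 31, 2219

January 1, 2219 is a Friday.
The first Sunday is therefore January 3 (2 days later).
The fifth Sunday is 3 + 4×7 = January 31.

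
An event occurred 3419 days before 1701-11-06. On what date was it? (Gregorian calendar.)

−365 (one year) → Nov 6, 1700 (3054 left).
−365 (one year) → Nov 6, 1699 (2689 left).
−365 (one year) → Nov 6, 1698 (2324 left).
−365 (one year) → Nov 6, 1697 (1959 left).
−365 (one year) → Nov 6, 1696 (1594 left).
−366 (one year; includes Feb 29, 1696) → Nov 6, 1695 (1228 left).
−365 (one year) → Nov 6, 1694 (863 left).
−365 (one year) → Nov 6, 1693 (498 left).
−365 (one year) → Nov 6, 1692 (133 left).
−6 → Oct 31, 1692 (end of Oct, 31 days; 127 left).
−31 → Sep 30, 1692 (end of Sep, 30 days; 96 left).
−30 → Aug 31, 1692 (end of Aug, 31 days; 66 left).
−31 → Jul 31, 1692 (end of Jul, 31 days; 35 left).
−31 → Jun 30, 1692 (end of Jun, 30 days; 4 left).
−4 → Jun 26, 1692.

June 26, 1692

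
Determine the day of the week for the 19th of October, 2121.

Sunday

Doomsday rule: the anchor day for the 2100s is Sunday. For year 21: 21÷12 = 1 r 9, and 9÷4 = 2, so 1+9+2 = 12.
Sunday + 12 ≡ Friday — that's 2121's doomsday.
In October the doomsday date is Oct 10.
Oct 19 is 9 days after Oct 10; 9 mod 7 = 2, so Friday + 2 = Sunday.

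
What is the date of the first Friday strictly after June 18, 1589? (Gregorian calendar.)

June 23, 1589

Jun 18, 1589 is a Sunday.
From Sunday to the next Friday is 5 days.
Jun 18, 1589 + 5 = Jun 23, 1589.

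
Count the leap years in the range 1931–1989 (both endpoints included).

15

Multiples of 4 in [1931,1989]: 15.
Of those, multiples of 100: 0 (not leap unless ÷400).
Multiples of 400: 0.
Leap years = 15 − 0 + 0 = 15.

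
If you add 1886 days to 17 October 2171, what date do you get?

+366 (one year; includes Feb 29, 2172) → Oct 17, 2172 (1520 left).
+365 (one year) → Oct 17, 2173 (1155 left).
+365 (one year) → Oct 17, 2174 (790 left).
+365 (one year) → Oct 17, 2175 (425 left).
+366 (one year; includes Feb 29, 2176) → Oct 17, 2176 (59 left).
Oct has 31 days: +15 → Nov 1, 2176 (44 left).
Nov has 30 days: +30 → Dec 1, 2176 (14 left).
+14 → Dec 15, 2176.

December 15, 2176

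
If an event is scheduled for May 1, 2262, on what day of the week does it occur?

Thursday

Doomsday rule: the anchor day for the 2200s is Friday. For year 62: 62÷12 = 5 r 2, and 2÷4 = 0, so 5+2+0 = 7.
Friday + 7 ≡ Friday — that's 2262's doomsday.
In May the doomsday date is May 9.
May 1 is 8 days before May 9; 8 mod 7 = 1, so Friday − 1 = Thursday.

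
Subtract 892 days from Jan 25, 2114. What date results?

August 17, 2111

−365 (one year) → Jan 25, 2113 (527 left).
−366 (one year; includes Feb 29, 2112) → Jan 25, 2112 (161 left).
−25 → Dec 31, 2111 (end of Dec, 31 days; 136 left).
−31 → Nov 30, 2111 (end of Nov, 30 days; 105 left).
−30 → Oct 31, 2111 (end of Oct, 31 days; 75 left).
−31 → Sep 30, 2111 (end of Sep, 30 days; 44 left).
−30 → Aug 31, 2111 (end of Aug, 31 days; 14 left).
−14 → Aug 17, 2111.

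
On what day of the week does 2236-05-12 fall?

Doomsday rule: the anchor day for the 2200s is Friday. For year 36: 36÷12 = 3 r 0, and 0÷4 = 0, so 3+0+0 = 3.
Friday + 3 ≡ Monday — that's 2236's doomsday.
In May the doomsday date is May 9.
May 12 is 3 days after May 9; 3 mod 7 = 3, so Monday + 3 = Thursday.

Thursday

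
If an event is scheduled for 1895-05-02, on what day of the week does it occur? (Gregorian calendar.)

Doomsday rule: the anchor day for the 1800s is Friday. For year 95: 95÷12 = 7 r 11, and 11÷4 = 2, so 7+11+2 = 20.
Friday + 20 ≡ Thursday — that's 1895's doomsday.
In May the doomsday date is May 9.
May 2 is 7 days before May 9; 7 mod 7 = 0, so Thursday − 0 = Thursday.

Thursday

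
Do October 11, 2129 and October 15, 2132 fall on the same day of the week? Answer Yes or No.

No

From Oct 11, 2129 to Oct 15, 2132 is 1100 days.
1100 mod 7 = 1, so they are different weekdays.
(Oct 11, 2129 is a Tuesday; Oct 15, 2132 is a Wednesday.)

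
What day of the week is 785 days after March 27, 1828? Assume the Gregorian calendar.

First find the weekday of Mar 27, 1828. Doomsday rule: the anchor day for the 1800s is Friday. For year 28: 28÷12 = 2 r 4, and 4÷4 = 1, so 2+4+1 = 7.
Friday + 7 ≡ Friday — that's 1828's doomsday.
In March the doomsday date is Mar 14.
Mar 27 is 13 days after Mar 14; 13 mod 7 = 6, so Friday + 6 = Thursday.
785 mod 7 = 1, so 785 days after a Thursday is Thursday + 1 = Friday.

Friday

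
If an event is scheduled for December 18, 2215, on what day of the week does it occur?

Monday

Doomsday rule: the anchor day for the 2200s is Friday. For year 15: 15÷12 = 1 r 3, and 3÷4 = 0, so 1+3+0 = 4.
Friday + 4 ≡ Tuesday — that's 2215's doomsday.
In December the doomsday date is Dec 12.
Dec 18 is 6 days after Dec 12; 6 mod 7 = 6, so Tuesday + 6 = Monday.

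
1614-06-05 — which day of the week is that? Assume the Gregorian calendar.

Thursday

Doomsday rule: the anchor day for the 1600s is Tuesday. For year 14: 14÷12 = 1 r 2, and 2÷4 = 0, so 1+2+0 = 3.
Tuesday + 3 ≡ Friday — that's 1614's doomsday.
In June the doomsday date is Jun 6.
Jun 5 is 1 day before Jun 6; 1 mod 7 = 1, so Friday − 1 = Thursday.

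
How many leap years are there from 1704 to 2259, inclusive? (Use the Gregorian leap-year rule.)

Multiples of 4 in [1704,2259]: 139.
Of those, multiples of 100: 5 (not leap unless ÷400).
Multiples of 400: 1.
Leap years = 139 − 5 + 1 = 135.

135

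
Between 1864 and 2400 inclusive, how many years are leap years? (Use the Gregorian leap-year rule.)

131

Multiples of 4 in [1864,2400]: 135.
Of those, multiples of 100: 6 (not leap unless ÷400).
Multiples of 400: 2.
Leap years = 135 − 6 + 2 = 131.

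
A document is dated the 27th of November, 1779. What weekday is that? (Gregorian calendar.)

Saturday

Doomsday rule: the anchor day for the 1700s is Sunday. For year 79: 79÷12 = 6 r 7, and 7÷4 = 1, so 6+7+1 = 14.
Sunday + 14 ≡ Sunday — that's 1779's doomsday.
In November the doomsday date is Nov 7.
Nov 27 is 20 days after Nov 7; 20 mod 7 = 6, so Sunday + 6 = Saturday.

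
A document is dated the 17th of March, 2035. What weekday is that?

Doomsday rule: the anchor day for the 2000s is Tuesday. For year 35: 35÷12 = 2 r 11, and 11÷4 = 2, so 2+11+2 = 15.
Tuesday + 15 ≡ Wednesday — that's 2035's doomsday.
In March the doomsday date is Mar 14.
Mar 17 is 3 days after Mar 14; 3 mod 7 = 3, so Wednesday + 3 = Saturday.

Saturday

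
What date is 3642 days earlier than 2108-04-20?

April 30, 2098

−366 (one year; includes Feb 29, 2108) → Apr 20, 2107 (3276 left).
−365 (one year) → Apr 20, 2106 (2911 left).
−365 (one year) → Apr 20, 2105 (2546 left).
−365 (one year) → Apr 20, 2104 (2181 left).
−366 (one year; includes Feb 29, 2104) → Apr 20, 2103 (1815 left).
−365 (one year) → Apr 20, 2102 (1450 left).
−365 (one year) → Apr 20, 2101 (1085 left).
−365 (one year) → Apr 20, 2100 (720 left).
−365 (one year) → Apr 20, 2099 (355 left).
−20 → Mar 31, 2099 (end of Mar, 31 days; 335 left).
−31 → Feb 28, 2099 (end of Feb, 28 days; 304 left).
−28 → Jan 31, 2099 (end of Jan, 31 days; 276 left).
−31 → Dec 31, 2098 (end of Dec, 31 days; 245 left).
−31 → Nov 30, 2098 (end of Nov, 30 days; 214 left).
−30 → Oct 31, 2098 (end of Oct, 31 days; 184 left).
−31 → Sep 30, 2098 (end of Sep, 30 days; 153 left).
−30 → Aug 31, 2098 (end of Aug, 31 days; 123 left).
−31 → Jul 31, 2098 (end of Jul, 31 days; 92 left).
−31 → Jun 30, 2098 (end of Jun, 30 days; 61 left).
−30 → May 31, 2098 (end of May, 31 days; 31 left).
−31 → Apr 30, 2098 (end of Apr, 30 days; 0 left).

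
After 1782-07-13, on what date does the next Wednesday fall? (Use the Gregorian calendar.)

Jul 13, 1782 is a Saturday.
From Saturday to the next Wednesday is 4 days.
Jul 13, 1782 + 4 = Jul 17, 1782.

July 17, 1782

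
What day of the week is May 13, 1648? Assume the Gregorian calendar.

Wednesday

Doomsday rule: the anchor day for the 1600s is Tuesday. For year 48: 48÷12 = 4 r 0, and 0÷4 = 0, so 4+0+0 = 4.
Tuesday + 4 ≡ Saturday — that's 1648's doomsday.
In May the doomsday date is May 9.
May 13 is 4 days after May 9; 4 mod 7 = 4, so Saturday + 4 = Wednesday.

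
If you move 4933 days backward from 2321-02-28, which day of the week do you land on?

Wednesday

First find the weekday of Feb 28, 2321. Doomsday rule: the anchor day for the 2300s is Wednesday. For year 21: 21÷12 = 1 r 9, and 9÷4 = 2, so 1+9+2 = 12.
Wednesday + 12 ≡ Monday — that's 2321's doomsday.
In February the doomsday date is Feb 28 (2321 is not a leap year).
Feb 28 is the doomsday itself: Monday.
4933 mod 7 = 5, so 4933 days before a Monday is Monday − 5 = Wednesday.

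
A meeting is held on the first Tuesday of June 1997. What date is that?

June 1, 1997 is a Sunday.
The first Tuesday is therefore June 3 (2 days later).

June 3, 1997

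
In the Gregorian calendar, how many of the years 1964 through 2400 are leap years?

Multiples of 4 in [1964,2400]: 110.
Of those, multiples of 100: 5 (not leap unless ÷400).
Multiples of 400: 2.
Leap years = 110 − 5 + 2 = 107.

107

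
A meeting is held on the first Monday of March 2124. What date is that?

March 1, 2124 is a Wednesday.
The first Monday is therefore March 6 (5 days later).

March 6, 2124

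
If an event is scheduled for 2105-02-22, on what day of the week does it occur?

Sunday

Doomsday rule: the anchor day for the 2100s is Sunday. For year 05: 5÷12 = 0 r 5, and 5÷4 = 1, so 0+5+1 = 6.
Sunday + 6 ≡ Saturday — that's 2105's doomsday.
In February the doomsday date is Feb 28 (2105 is not a leap year).
Feb 22 is 6 days before Feb 28; 6 mod 7 = 6, so Saturday − 6 = Sunday.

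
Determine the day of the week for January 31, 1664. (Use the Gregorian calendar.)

Thursday

Doomsday rule: the anchor day for the 1600s is Tuesday. For year 64: 64÷12 = 5 r 4, and 4÷4 = 1, so 5+4+1 = 10.
Tuesday + 10 ≡ Friday — that's 1664's doomsday.
In January the doomsday date is Jan 4 (1664 is a leap year (divisible by 4)).
Jan 31 is 27 days after Jan 4; 27 mod 7 = 6, so Friday + 6 = Thursday.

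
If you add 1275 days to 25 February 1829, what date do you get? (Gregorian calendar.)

August 23, 1832

+365 (one year) → Feb 25, 1830 (910 left).
+365 (one year) → Feb 25, 1831 (545 left).
+365 (one year) → Feb 25, 1832 (180 left).
Feb has 29 days: +5 → Mar 1, 1832 (175 left).
Mar has 31 days: +31 → Apr 1, 1832 (144 left).
Apr has 30 days: +30 → May 1, 1832 (114 left).
May has 31 days: +31 → Jun 1, 1832 (83 left).
Jun has 30 days: +30 → Jul 1, 1832 (53 left).
Jul has 31 days: +31 → Aug 1, 1832 (22 left).
+22 → Aug 23, 1832.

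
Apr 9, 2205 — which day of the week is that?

Doomsday rule: the anchor day for the 2200s is Friday. For year 05: 5÷12 = 0 r 5, and 5÷4 = 1, so 0+5+1 = 6.
Friday + 6 ≡ Thursday — that's 2205's doomsday.
In April the doomsday date is Apr 4.
Apr 9 is 5 days after Apr 4; 5 mod 7 = 5, so Thursday + 5 = Tuesday.

Tuesday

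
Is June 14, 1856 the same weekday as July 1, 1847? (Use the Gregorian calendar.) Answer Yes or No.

From Jul 1, 1847 to Jun 14, 1856 is 3271 days.
3271 mod 7 = 2, so they are different weekdays.
(Jul 1, 1847 is a Thursday; Jun 14, 1856 is a Saturday.)

No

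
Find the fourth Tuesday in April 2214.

April 26, 2214

April 1, 2214 is a Friday.
The first Tuesday is therefore April 5 (4 days later).
The fourth Tuesday is 5 + 3×7 = April 26.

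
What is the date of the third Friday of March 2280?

March 1, 2280 is a Monday.
The first Friday is therefore March 5 (4 days later).
The third Friday is 5 + 2×7 = March 19.

March 19, 2280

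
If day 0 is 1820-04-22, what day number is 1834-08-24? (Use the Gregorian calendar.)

Apr 22, 1820 → Apr 22, 1821: 365 days.
Apr 22, 1821 → Apr 22, 1822: 365 days.
Apr 22, 1822 → Apr 22, 1823: 365 days.
Apr 22, 1823 → Apr 22, 1824: 366 days (Feb 29, 1824 is in that span).
Apr 22, 1824 → Apr 22, 1825: 365 days.
Apr 22, 1825 → Apr 22, 1826: 365 days.
Apr 22, 1826 → Apr 22, 1827: 365 days.
Apr 22, 1827 → Apr 22, 1828: 366 days (Feb 29, 1828 is in that span).
Apr 22, 1828 → Apr 22, 1829: 365 days.
Apr 22, 1829 → Apr 22, 1830: 365 days.
Apr 22, 1830 → Apr 22, 1831: 365 days.
Apr 22, 1831 → Apr 22, 1832: 366 days (Feb 29, 1832 is in that span).
Apr 22, 1832 → Apr 22, 1833: 365 days.
Apr 22, 1833 → Apr 22, 1834: 365 days.
Apr 22, 1834 → May 22, 1834: 30 days (April has 30).
May 22, 1834 → Jun 22, 1834: 31 days (May has 31).
Jun 22, 1834 → Jul 22, 1834: 30 days (June has 30).
Jul 22, 1834 → Aug 22, 1834: 31 days (July has 31).
Aug 22, 1834 → Aug 24, 1834: 2 days.
Total: 5237 days.

5237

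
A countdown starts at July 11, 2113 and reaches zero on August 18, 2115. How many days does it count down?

Jul 11, 2113 → Jul 11, 2114: 365 days.
Jul 11, 2114 → Jul 11, 2115: 365 days.
Jul 11, 2115 → Aug 11, 2115: 31 days (July has 31).
Aug 11, 2115 → Aug 18, 2115: 7 days.
Total: 768 days.

768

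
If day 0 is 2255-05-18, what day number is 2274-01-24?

6826

May 18, 2255 → May 18, 2256: 366 days (Feb 29, 2256 is in that span).
May 18, 2256 → May 18, 2257: 365 days.
May 18, 2257 → May 18, 2258: 365 days.
May 18, 2258 → May 18, 2259: 365 days.
May 18, 2259 → May 18, 2260: 366 days (Feb 29, 2260 is in that span).
May 18, 2260 → May 18, 2261: 365 days.
May 18, 2261 → May 18, 2262: 365 days.
May 18, 2262 → May 18, 2263: 365 days.
May 18, 2263 → May 18, 2264: 366 days (Feb 29, 2264 is in that span).
May 18, 2264 → May 18, 2265: 365 days.
May 18, 2265 → May 18, 2266: 365 days.
May 18, 2266 → May 18, 2267: 365 days.
May 18, 2267 → May 18, 2268: 366 days (Feb 29, 2268 is in that span).
May 18, 2268 → May 18, 2269: 365 days.
May 18, 2269 → May 18, 2270: 365 days.
May 18, 2270 → May 18, 2271: 365 days.
May 18, 2271 → May 18, 2272: 366 days (Feb 29, 2272 is in that span).
May 18, 2272 → May 18, 2273: 365 days.
May 18, 2273 → Jun 18, 2273: 31 days (May has 31).
Jun 18, 2273 → Jul 18, 2273: 30 days (June has 30).
Jul 18, 2273 → Aug 18, 2273: 31 days (July has 31).
Aug 18, 2273 → Sep 18, 2273: 31 days (August has 31).
Sep 18, 2273 → Oct 18, 2273: 30 days (September has 30).
Oct 18, 2273 → Nov 18, 2273: 31 days (October has 31).
Nov 18, 2273 → Dec 18, 2273: 30 days (November has 30).
Dec 18, 2273 → Jan 18, 2274: 31 days (December has 31).
Jan 18, 2274 → Jan 24, 2274: 6 days.
Total: 6826 days.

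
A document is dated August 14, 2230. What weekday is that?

January 1, 2230 is a Friday.
Jan 1, 2230 → Feb 1, 2230: 31 days (January has 31).
Feb 1, 2230 → Mar 1, 2230: 28 days (February has 28).
Mar 1, 2230 → Apr 1, 2230: 31 days (March has 31).
Apr 1, 2230 → May 1, 2230: 30 days (April has 30).
May 1, 2230 → Jun 1, 2230: 31 days (May has 31).
Jun 1, 2230 → Jul 1, 2230: 30 days (June has 30).
Jul 1, 2230 → Aug 1, 2230: 31 days (July has 31).
Aug 1, 2230 → Aug 14, 2230: 13 days.
Total: 225 days.
225 mod 7 = 1, so Friday + 1 = Saturday.

Saturday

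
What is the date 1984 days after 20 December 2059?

May 26, 2065

+366 (one year; includes Feb 29, 2060) → Dec 20, 2060 (1618 left).
+365 (one year) → Dec 20, 2061 (1253 left).
+365 (one year) → Dec 20, 2062 (888 left).
+365 (one year) → Dec 20, 2063 (523 left).
+366 (one year; includes Feb 29, 2064) → Dec 20, 2064 (157 left).
Dec has 31 days: +12 → Jan 1, 2065 (145 left).
Jan has 31 days: +31 → Feb 1, 2065 (114 left).
Feb has 28 days: +28 → Mar 1, 2065 (86 left).
Mar has 31 days: +31 → Apr 1, 2065 (55 left).
Apr has 30 days: +30 → May 1, 2065 (25 left).
+25 → May 26, 2065.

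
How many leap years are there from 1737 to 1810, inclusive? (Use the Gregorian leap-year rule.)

Multiples of 4 in [1737,1810]: 18.
Of those, multiples of 100: 1 (not leap unless ÷400).
Multiples of 400: 0.
Leap years = 18 − 1 + 0 = 17.

17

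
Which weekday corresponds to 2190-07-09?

Friday

Doomsday rule: the anchor day for the 2100s is Sunday. For year 90: 90÷12 = 7 r 6, and 6÷4 = 1, so 7+6+1 = 14.
Sunday + 14 ≡ Sunday — that's 2190's doomsday.
In July the doomsday date is Jul 11.
Jul 9 is 2 days before Jul 11; 2 mod 7 = 2, so Sunday − 2 = Friday.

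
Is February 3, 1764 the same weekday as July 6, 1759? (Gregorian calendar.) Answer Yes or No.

Yes

From Jul 6, 1759 to Feb 3, 1764 is 1673 days.
1673 mod 7 = 0, so they are the same weekday.
(Jul 6, 1759 is a Friday; Feb 3, 1764 is a Friday.)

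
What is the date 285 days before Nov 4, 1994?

−4 → Oct 31, 1994 (end of Oct, 31 days; 281 left).
−31 → Sep 30, 1994 (end of Sep, 30 days; 250 left).
−30 → Aug 31, 1994 (end of Aug, 31 days; 220 left).
−31 → Jul 31, 1994 (end of Jul, 31 days; 189 left).
−31 → Jun 30, 1994 (end of Jun, 30 days; 158 left).
−30 → May 31, 1994 (end of May, 31 days; 128 left).
−31 → Apr 30, 1994 (end of Apr, 30 days; 97 left).
−30 → Mar 31, 1994 (end of Mar, 31 days; 67 left).
−31 → Feb 28, 1994 (end of Feb, 28 days; 36 left).
−28 → Jan 31, 1994 (end of Jan, 31 days; 8 left).
−8 → Jan 23, 1994.

January 23, 1994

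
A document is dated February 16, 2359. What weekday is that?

Monday

Doomsday rule: the anchor day for the 2300s is Wednesday. For year 59: 59÷12 = 4 r 11, and 11÷4 = 2, so 4+11+2 = 17.
Wednesday + 17 ≡ Saturday — that's 2359's doomsday.
In February the doomsday date is Feb 28 (2359 is not a leap year).
Feb 16 is 12 days before Feb 28; 12 mod 7 = 5, so Saturday − 5 = Monday.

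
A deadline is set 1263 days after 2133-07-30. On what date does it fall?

January 13, 2137

+365 (one year) → Jul 30, 2134 (898 left).
+365 (one year) → Jul 30, 2135 (533 left).
+366 (one year; includes Feb 29, 2136) → Jul 30, 2136 (167 left).
Jul has 31 days: +2 → Aug 1, 2136 (165 left).
Aug has 31 days: +31 → Sep 1, 2136 (134 left).
Sep has 30 days: +30 → Oct 1, 2136 (104 left).
Oct has 31 days: +31 → Nov 1, 2136 (73 left).
Nov has 30 days: +30 → Dec 1, 2136 (43 left).
Dec has 31 days: +31 → Jan 1, 2137 (12 left).
+12 → Jan 13, 2137.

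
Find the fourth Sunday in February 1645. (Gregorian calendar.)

February 1, 1645 is a Wednesday.
The first Sunday is therefore February 5 (4 days later).
The fourth Sunday is 5 + 3×7 = February 26.

February 26, 1645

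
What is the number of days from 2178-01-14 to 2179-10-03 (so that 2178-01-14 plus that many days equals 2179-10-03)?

627

Jan 14, 2178 → Jan 14, 2179: 365 days.
Jan 14, 2179 → Feb 14, 2179: 31 days (January has 31).
Feb 14, 2179 → Mar 14, 2179: 28 days (February has 28).
Mar 14, 2179 → Apr 14, 2179: 31 days (March has 31).
Apr 14, 2179 → May 14, 2179: 30 days (April has 30).
May 14, 2179 → Jun 14, 2179: 31 days (May has 31).
Jun 14, 2179 → Jul 14, 2179: 30 days (June has 30).
Jul 14, 2179 → Aug 14, 2179: 31 days (July has 31).
Aug 14, 2179 → Sep 14, 2179: 31 days (August has 31).
Sep 14, 2179 → Oct 3, 2179: 19 days.
Total: 627 days.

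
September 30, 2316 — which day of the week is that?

Doomsday rule: the anchor day for the 2300s is Wednesday. For year 16: 16÷12 = 1 r 4, and 4÷4 = 1, so 1+4+1 = 6.
Wednesday + 6 ≡ Tuesday — that's 2316's doomsday.
In September the doomsday date is Sep 5.
Sep 30 is 25 days after Sep 5; 25 mod 7 = 4, so Tuesday + 4 = Saturday.

Saturday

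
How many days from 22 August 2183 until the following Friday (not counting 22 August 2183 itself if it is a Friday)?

Aug 22, 2183 is a Friday.
From Friday to the next Friday is 7 days.

7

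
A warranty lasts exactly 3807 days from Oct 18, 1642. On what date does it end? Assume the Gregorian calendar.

March 21, 1653

+365 (one year) → Oct 18, 1643 (3442 left).
+366 (one year; includes Feb 29, 1644) → Oct 18, 1644 (3076 left).
+365 (one year) → Oct 18, 1645 (2711 left).
+365 (one year) → Oct 18, 1646 (2346 left).
+365 (one year) → Oct 18, 1647 (1981 left).
+366 (one year; includes Feb 29, 1648) → Oct 18, 1648 (1615 left).
+365 (one year) → Oct 18, 1649 (1250 left).
+365 (one year) → Oct 18, 1650 (885 left).
+365 (one year) → Oct 18, 1651 (520 left).
+366 (one year; includes Feb 29, 1652) → Oct 18, 1652 (154 left).
Oct has 31 days: +14 → Nov 1, 1652 (140 left).
Nov has 30 days: +30 → Dec 1, 1652 (110 left).
Dec has 31 days: +31 → Jan 1, 1653 (79 left).
Jan has 31 days: +31 → Feb 1, 1653 (48 left).
Feb has 28 days: +28 → Mar 1, 1653 (20 left).
+20 → Mar 21, 1653.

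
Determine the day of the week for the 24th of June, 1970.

Wednesday

January 1, 1970 is a Thursday.
Jan 1, 1970 → Feb 1, 1970: 31 days (January has 31).
Feb 1, 1970 → Mar 1, 1970: 28 days (February has 28).
Mar 1, 1970 → Apr 1, 1970: 31 days (March has 31).
Apr 1, 1970 → May 1, 1970: 30 days (April has 30).
May 1, 1970 → Jun 1, 1970: 31 days (May has 31).
Jun 1, 1970 → Jun 24, 1970: 23 days.
Total: 174 days.
174 mod 7 = 6, so Thursday + 6 = Wednesday.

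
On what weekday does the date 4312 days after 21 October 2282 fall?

Saturday

Oct 21, 2282 is a Saturday.
4312 mod 7 = 0, so 4312 days after a Saturday is Saturday + 0 = Saturday.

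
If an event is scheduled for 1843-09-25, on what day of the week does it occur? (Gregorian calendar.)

Monday

Doomsday rule: the anchor day for the 1800s is Friday. For year 43: 43÷12 = 3 r 7, and 7÷4 = 1, so 3+7+1 = 11.
Friday + 11 ≡ Tuesday — that's 1843's doomsday.
In September the doomsday date is Sep 5.
Sep 25 is 20 days after Sep 5; 20 mod 7 = 6, so Tuesday + 6 = Monday.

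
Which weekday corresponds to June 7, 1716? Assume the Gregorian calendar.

Sunday

Doomsday rule: the anchor day for the 1700s is Sunday. For year 16: 16÷12 = 1 r 4, and 4÷4 = 1, so 1+4+1 = 6.
Sunday + 6 ≡ Saturday — that's 1716's doomsday.
In June the doomsday date is Jun 6.
Jun 7 is 1 day after Jun 6; 1 mod 7 = 1, so Saturday + 1 = Sunday.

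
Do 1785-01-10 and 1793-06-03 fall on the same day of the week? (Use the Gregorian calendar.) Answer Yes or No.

Yes

From Jan 10, 1785 to Jun 3, 1793 is 3066 days.
3066 mod 7 = 0, so they are the same weekday.
(Jan 10, 1785 is a Monday; Jun 3, 1793 is a Monday.)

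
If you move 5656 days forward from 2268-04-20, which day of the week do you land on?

Monday

Apr 20, 2268 is a Monday.
5656 mod 7 = 0, so 5656 days after a Monday is Monday + 0 = Monday.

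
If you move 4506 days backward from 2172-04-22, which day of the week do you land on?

Apr 22, 2172 is a Wednesday.
4506 mod 7 = 5, so 4506 days before a Wednesday is Wednesday − 5 = Friday.

Friday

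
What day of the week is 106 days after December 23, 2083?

Friday

Dec 23, 2083 is a Thursday.
106 mod 7 = 1, so 106 days after a Thursday is Thursday + 1 = Friday.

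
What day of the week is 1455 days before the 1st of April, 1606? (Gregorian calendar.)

First find the weekday of Apr 1, 1606. Doomsday rule: the anchor day for the 1600s is Tuesday. For year 06: 6÷12 = 0 r 6, and 6÷4 = 1, so 0+6+1 = 7.
Tuesday + 7 ≡ Tuesday — that's 1606's doomsday.
In April the doomsday date is Apr 4.
Apr 1 is 3 days before Apr 4; 3 mod 7 = 3, so Tuesday − 3 = Saturday.
1455 mod 7 = 6, so 1455 days before a Saturday is Saturday − 6 = Sunday.

Sunday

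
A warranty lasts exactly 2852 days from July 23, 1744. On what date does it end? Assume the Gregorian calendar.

+365 (one year) → Jul 23, 1745 (2487 left).
+365 (one year) → Jul 23, 1746 (2122 left).
+365 (one year) → Jul 23, 1747 (1757 left).
+366 (one year; includes Feb 29, 1748) → Jul 23, 1748 (1391 left).
+365 (one year) → Jul 23, 1749 (1026 left).
+365 (one year) → Jul 23, 1750 (661 left).
+365 (one year) → Jul 23, 1751 (296 left).
Jul has 31 days: +9 → Aug 1, 1751 (287 left).
Aug has 31 days: +31 → Sep 1, 1751 (256 left).
Sep has 30 days: +30 → Oct 1, 1751 (226 left).
Oct has 31 days: +31 → Nov 1, 1751 (195 left).
Nov has 30 days: +30 → Dec 1, 1751 (165 left).
Dec has 31 days: +31 → Jan 1, 1752 (134 left).
Jan has 31 days: +31 → Feb 1, 1752 (103 left).
Feb has 29 days: +29 → Mar 1, 1752 (74 left).
Mar has 31 days: +31 → Apr 1, 1752 (43 left).
Apr has 30 days: +30 → May 1, 1752 (13 left).
+13 → May 14, 1752.

May 14, 1752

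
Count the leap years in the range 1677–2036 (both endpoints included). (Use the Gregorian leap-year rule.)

87

Multiples of 4 in [1677,2036]: 90.
Of those, multiples of 100: 4 (not leap unless ÷400).
Multiples of 400: 1.
Leap years = 90 − 4 + 1 = 87.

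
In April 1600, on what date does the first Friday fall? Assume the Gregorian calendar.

April 1, 1600 is a Saturday.
The first Friday is therefore April 7 (6 days later).

April 7, 1600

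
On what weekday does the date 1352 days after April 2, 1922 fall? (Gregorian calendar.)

Apr 2, 1922 is a Sunday.
1352 mod 7 = 1, so 1352 days after a Sunday is Sunday + 1 = Monday.

Monday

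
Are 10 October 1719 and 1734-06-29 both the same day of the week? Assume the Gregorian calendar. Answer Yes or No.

From Oct 10, 1719 to Jun 29, 1734 is 5376 days.
5376 mod 7 = 0, so they are the same weekday.
(Oct 10, 1719 is a Tuesday; Jun 29, 1734 is a Tuesday.)

Yes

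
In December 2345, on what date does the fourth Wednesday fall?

December 1, 2345 is a Saturday.
The first Wednesday is therefore December 5 (4 days later).
The fourth Wednesday is 5 + 3×7 = December 26.

December 26, 2345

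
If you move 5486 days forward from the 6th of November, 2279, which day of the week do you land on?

Tuesday

First find the weekday of Nov 6, 2279. Doomsday rule: the anchor day for the 2200s is Friday. For year 79: 79÷12 = 6 r 7, and 7÷4 = 1, so 6+7+1 = 14.
Friday + 14 ≡ Friday — that's 2279's doomsday.
In November the doomsday date is Nov 7.
Nov 6 is 1 day before Nov 7; 1 mod 7 = 1, so Friday − 1 = Thursday.
5486 mod 7 = 5, so 5486 days after a Thursday is Thursday + 5 = Tuesday.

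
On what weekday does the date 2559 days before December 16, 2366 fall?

First find the weekday of Dec 16, 2366. Doomsday rule: the anchor day for the 2300s is Wednesday. For year 66: 66÷12 = 5 r 6, and 6÷4 = 1, so 5+6+1 = 12.
Wednesday + 12 ≡ Monday — that's 2366's doomsday.
In December the doomsday date is Dec 12.
Dec 16 is 4 days after Dec 12; 4 mod 7 = 4, so Monday + 4 = Friday.
2559 mod 7 = 4, so 2559 days before a Friday is Friday − 4 = Monday.

Monday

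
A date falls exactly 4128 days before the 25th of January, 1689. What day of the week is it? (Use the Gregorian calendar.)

First find the weekday of Jan 25, 1689. Doomsday rule: the anchor day for the 1600s is Tuesday. For year 89: 89÷12 = 7 r 5, and 5÷4 = 1, so 7+5+1 = 13.
Tuesday + 13 ≡ Monday — that's 1689's doomsday.
In January the doomsday date is Jan 3 (1689 is not a leap year).
Jan 25 is 22 days after Jan 3; 22 mod 7 = 1, so Monday + 1 = Tuesday.
4128 mod 7 = 5, so 4128 days before a Tuesday is Tuesday − 5 = Thursday.

Thursday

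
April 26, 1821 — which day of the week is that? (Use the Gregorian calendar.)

Doomsday rule: the anchor day for the 1800s is Friday. For year 21: 21÷12 = 1 r 9, and 9÷4 = 2, so 1+9+2 = 12.
Friday + 12 ≡ Wednesday — that's 1821's doomsday.
In April the doomsday date is Apr 4.
Apr 26 is 22 days after Apr 4; 22 mod 7 = 1, so Wednesday + 1 = Thursday.

Thursday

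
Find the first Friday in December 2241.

December 1, 2241 is a Wednesday.
The first Friday is therefore December 3 (2 days later).

December 3, 2241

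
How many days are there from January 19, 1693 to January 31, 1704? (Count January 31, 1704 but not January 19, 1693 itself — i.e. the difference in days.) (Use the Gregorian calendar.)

Jan 19, 1693 → Jan 19, 1694: 365 days.
Jan 19, 1694 → Jan 19, 1695: 365 days.
Jan 19, 1695 → Jan 19, 1696: 365 days.
Jan 19, 1696 → Jan 19, 1697: 366 days (Feb 29, 1696 is in that span).
Jan 19, 1697 → Jan 19, 1698: 365 days.
Jan 19, 1698 → Jan 19, 1699: 365 days.
Jan 19, 1699 → Jan 19, 1700: 365 days.
Jan 19, 1700 → Jan 19, 1701: 365 days.
Jan 19, 1701 → Jan 19, 1702: 365 days.
Jan 19, 1702 → Jan 19, 1703: 365 days.
Jan 19, 1703 → Feb 19, 1703: 31 days (January has 31).
Feb 19, 1703 → Mar 19, 1703: 28 days (February has 28).
Mar 19, 1703 → Apr 19, 1703: 31 days (March has 31).
Apr 19, 1703 → May 19, 1703: 30 days (April has 30).
May 19, 1703 → Jun 19, 1703: 31 days (May has 31).
Jun 19, 1703 → Jul 19, 1703: 30 days (June has 30).
Jul 19, 1703 → Aug 19, 1703: 31 days (July has 31).
Aug 19, 1703 → Sep 19, 1703: 31 days (August has 31).
Sep 19, 1703 → Oct 19, 1703: 30 days (September has 30).
Oct 19, 1703 → Nov 19, 1703: 31 days (October has 31).
Nov 19, 1703 → Dec 19, 1703: 30 days (November has 30).
Dec 19, 1703 → Jan 19, 1704: 31 days (December has 31).
Jan 19, 1704 → Jan 31, 1704: 12 days.
Total: 4028 days.

4028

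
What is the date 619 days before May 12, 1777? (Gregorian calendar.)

September 1, 1775

−365 (one year) → May 12, 1776 (254 left).
−12 → Apr 30, 1776 (end of Apr, 30 days; 242 left).
−30 → Mar 31, 1776 (end of Mar, 31 days; 212 left).
−31 → Feb 29, 1776 (end of Feb, 29 days; 181 left).
−29 → Jan 31, 1776 (end of Jan, 31 days; 152 left).
−31 → Dec 31, 1775 (end of Dec, 31 days; 121 left).
−31 → Nov 30, 1775 (end of Nov, 30 days; 90 left).
−30 → Oct 31, 1775 (end of Oct, 31 days; 60 left).
−31 → Sep 30, 1775 (end of Sep, 30 days; 29 left).
−29 → Sep 1, 1775.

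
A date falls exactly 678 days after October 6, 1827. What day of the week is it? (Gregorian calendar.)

First find the weekday of Oct 6, 1827. Doomsday rule: the anchor day for the 1800s is Friday. For year 27: 27÷12 = 2 r 3, and 3÷4 = 0, so 2+3+0 = 5.
Friday + 5 ≡ Wednesday — that's 1827's doomsday.
In October the doomsday date is Oct 10.
Oct 6 is 4 days before Oct 10; 4 mod 7 = 4, so Wednesday − 4 = Saturday.
678 mod 7 = 6, so 678 days after a Saturday is Saturday + 6 = Friday.

Friday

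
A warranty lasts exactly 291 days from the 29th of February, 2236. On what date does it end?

Feb has 29 days: +1 → Mar 1, 2236 (290 left).
Mar has 31 days: +31 → Apr 1, 2236 (259 left).
Apr has 30 days: +30 → May 1, 2236 (229 left).
May has 31 days: +31 → Jun 1, 2236 (198 left).
Jun has 30 days: +30 → Jul 1, 2236 (168 left).
Jul has 31 days: +31 → Aug 1, 2236 (137 left).
Aug has 31 days: +31 → Sep 1, 2236 (106 left).
Sep has 30 days: +30 → Oct 1, 2236 (76 left).
Oct has 31 days: +31 → Nov 1, 2236 (45 left).
Nov has 30 days: +30 → Dec 1, 2236 (15 left).
+15 → Dec 16, 2236.

December 16, 2236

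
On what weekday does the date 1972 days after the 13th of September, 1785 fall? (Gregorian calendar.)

Sunday

First find the weekday of Sep 13, 1785. Doomsday rule: the anchor day for the 1700s is Sunday. For year 85: 85÷12 = 7 r 1, and 1÷4 = 0, so 7+1+0 = 8.
Sunday + 8 ≡ Monday — that's 1785's doomsday.
In September the doomsday date is Sep 5.
Sep 13 is 8 days after Sep 5; 8 mod 7 = 1, so Monday + 1 = Tuesday.
1972 mod 7 = 5, so 1972 days after a Tuesday is Tuesday + 5 = Sunday.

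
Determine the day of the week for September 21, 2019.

Doomsday rule: the anchor day for the 2000s is Tuesday. For year 19: 19÷12 = 1 r 7, and 7÷4 = 1, so 1+7+1 = 9.
Tuesday + 9 ≡ Thursday — that's 2019's doomsday.
In September the doomsday date is Sep 5.
Sep 21 is 16 days after Sep 5; 16 mod 7 = 2, so Thursday + 2 = Saturday.

Saturday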